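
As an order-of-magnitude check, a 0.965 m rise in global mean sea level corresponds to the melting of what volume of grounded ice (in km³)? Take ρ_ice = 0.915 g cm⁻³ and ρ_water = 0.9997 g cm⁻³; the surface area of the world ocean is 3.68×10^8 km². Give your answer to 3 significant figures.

≈ 3.88×10^5 km³

Required water volume = Δh × A = 0.965 m × 3.68×10^14 m² = 3.551×10^14 m³ = 3.551×10^5 km³.
Ice volume = water volume × ρ_w/ρ_ice = 3.551×10^5 × 999.7/915 = 3.88×10^5 km³.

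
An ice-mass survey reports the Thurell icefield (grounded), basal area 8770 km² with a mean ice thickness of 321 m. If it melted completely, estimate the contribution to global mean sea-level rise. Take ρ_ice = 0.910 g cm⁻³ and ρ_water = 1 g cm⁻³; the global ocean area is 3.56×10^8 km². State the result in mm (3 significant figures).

Thurell: ice volume = 8770 km² × 321 m = 2815 km³; 2815 × (910/1000) = 2562 km³ of water.
Spread over 3.56×10^14 m² of ocean, Δh = 2.562×10^12 / 3.56×10^14 = 7.20×10^-3 m = 7.20 mm.

≈ 7.20 mm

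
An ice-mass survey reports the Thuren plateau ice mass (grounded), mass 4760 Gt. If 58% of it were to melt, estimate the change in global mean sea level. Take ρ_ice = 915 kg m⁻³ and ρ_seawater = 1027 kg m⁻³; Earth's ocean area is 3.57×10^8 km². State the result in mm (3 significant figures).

Thuren: 0.58 × 4760 Gt = 2.761×10^15 kg; dividing by ρ_w = 1027 kg m⁻³ gives 2.688×10^12 m³ of water.
Spread over 3.57×10^14 m² of ocean, Δh = 2.688×10^12 / 3.57×10^14 = 7.53×10^-3 m = 7.53 mm.

≈ 7.53 mm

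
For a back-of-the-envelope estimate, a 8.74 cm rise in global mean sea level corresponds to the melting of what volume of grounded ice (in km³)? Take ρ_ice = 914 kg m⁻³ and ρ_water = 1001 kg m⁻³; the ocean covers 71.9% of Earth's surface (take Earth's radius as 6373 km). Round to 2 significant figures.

Required water volume = Δh × A = 0.0874 m × 3.67×10^14 m² = 3.207×10^13 m³ = 3.207×10^4 km³.
Ice volume = water volume × ρ_w/ρ_ice = 3.207×10^4 × 1001/914 = 3.5×10^4 km³.

≈ 3.5×10^4 km³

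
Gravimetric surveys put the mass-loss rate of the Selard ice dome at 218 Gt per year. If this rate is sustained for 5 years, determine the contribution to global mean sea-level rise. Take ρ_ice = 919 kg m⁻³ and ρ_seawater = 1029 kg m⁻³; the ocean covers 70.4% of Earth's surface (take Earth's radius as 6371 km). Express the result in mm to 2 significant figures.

≈ 2.9 mm

Total mass lost = 218 Gt/yr × 5 yr = 1090 Gt = 1.090×10^15 kg.
ρ_w = 1029 kg m⁻³, so water volume = 1.090×10^15 / 1029 = 1.059×10^12 m³.
Δh = 1.059×10^12 / 3.59×10^14 = 2.95×10^-3 m = 2.9 mm.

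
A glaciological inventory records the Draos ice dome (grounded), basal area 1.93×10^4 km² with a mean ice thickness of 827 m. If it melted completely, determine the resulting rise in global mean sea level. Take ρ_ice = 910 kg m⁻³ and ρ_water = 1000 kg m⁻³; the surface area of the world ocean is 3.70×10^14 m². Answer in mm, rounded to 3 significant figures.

≈ 39.3 mm

Draos: ice volume = 1.93×10^4 km² × 827 m = 1.596×10^4 km³; 1.596×10^4 × (910/1000) = 1.452×10^4 km³ of water.
Spread over 3.70×10^14 m² of ocean, Δh = 1.452×10^13 / 3.70×10^14 = 0.0393 m = 39.3 mm.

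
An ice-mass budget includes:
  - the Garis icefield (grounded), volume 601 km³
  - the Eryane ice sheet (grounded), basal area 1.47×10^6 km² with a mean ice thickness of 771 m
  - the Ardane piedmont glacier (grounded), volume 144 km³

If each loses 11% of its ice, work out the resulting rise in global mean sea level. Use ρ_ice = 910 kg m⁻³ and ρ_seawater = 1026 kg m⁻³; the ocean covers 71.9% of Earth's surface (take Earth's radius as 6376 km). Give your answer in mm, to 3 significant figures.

Garis: 0.11 × 601 km³ × (910/1026) = 58.64 km³ of water.
Eryane: ice volume = 1.47×10^6 km² × 771 m = 1.133×10^6 km³; 0.11 × 1.133×10^6 × (910/1026) = 1.106×10^5 km³ of water.
Ardane: 0.11 × 144 km³ × (910/1026) = 14.05 km³ of water.
Total added water ≈ 1.106×10^14 m³ over 3.67×10^14 m² → Δh = 0.301 m = 301 mm.

≈ 301 mm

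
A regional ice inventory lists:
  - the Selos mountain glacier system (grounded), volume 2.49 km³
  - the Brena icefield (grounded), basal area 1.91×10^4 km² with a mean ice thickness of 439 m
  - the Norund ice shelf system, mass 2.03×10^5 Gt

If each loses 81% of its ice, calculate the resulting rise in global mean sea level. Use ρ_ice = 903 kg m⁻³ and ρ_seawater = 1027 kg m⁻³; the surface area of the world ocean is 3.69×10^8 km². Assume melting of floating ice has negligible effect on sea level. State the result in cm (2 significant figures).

Selos: 0.81 × 2.49 km³ × (903/1027) = 1.773 km³ of water.
Brena: ice volume = 1.91×10^4 km² × 439 m = 8385 km³; 0.81 × 8385 × (903/1027) = 5972 km³ of water.
The Norund ice shelf system is floating and already displaces its own weight of water, so its melt adds essentially nothing to sea level.
Total added water ≈ 5.974×10^12 m³ over 3.69×10^14 m² → Δh = 0.0162 m = 1.6 cm.

≈ 1.6 cm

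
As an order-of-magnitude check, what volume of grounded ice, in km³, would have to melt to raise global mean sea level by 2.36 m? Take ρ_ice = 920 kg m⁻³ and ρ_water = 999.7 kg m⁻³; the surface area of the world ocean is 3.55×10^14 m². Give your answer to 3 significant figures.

Required water volume = Δh × A = 2.36 m × 3.55×10^14 m² = 8.378×10^14 m³ = 8.378×10^5 km³.
Ice volume = water volume × ρ_w/ρ_ice = 8.378×10^5 × 999.7/920 = 9.10×10^5 km³.

≈ 9.10×10^5 km³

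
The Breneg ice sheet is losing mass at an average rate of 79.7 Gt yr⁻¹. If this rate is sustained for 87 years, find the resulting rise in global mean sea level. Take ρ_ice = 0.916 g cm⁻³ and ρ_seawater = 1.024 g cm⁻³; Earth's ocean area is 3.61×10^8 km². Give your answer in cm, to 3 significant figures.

≈ 1.88 cm

Total mass lost = 79.7 Gt/yr × 87 yr = 6934 Gt = 6.934×10^15 kg.
ρ_w = 1.024 g cm⁻³ = 1024 kg m⁻³, so water volume = 6.934×10^15 / 1024 = 6.771×10^12 m³.
Δh = 6.771×10^12 / 3.61×10^14 = 0.0188 m = 1.88 cm.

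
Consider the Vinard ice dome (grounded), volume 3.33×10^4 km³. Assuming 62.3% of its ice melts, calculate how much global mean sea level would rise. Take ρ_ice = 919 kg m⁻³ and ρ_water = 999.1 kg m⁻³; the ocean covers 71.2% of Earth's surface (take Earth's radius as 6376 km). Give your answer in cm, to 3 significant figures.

≈ 5.25 cm

Vinard: 0.623 × 3.33×10^4 km³ × (919/999.1) = 1.908×10^4 km³ of water.
Spread over 3.64×10^14 m² of ocean, Δh = 1.908×10^13 / 3.64×10^14 = 0.0525 m = 5.25 cm.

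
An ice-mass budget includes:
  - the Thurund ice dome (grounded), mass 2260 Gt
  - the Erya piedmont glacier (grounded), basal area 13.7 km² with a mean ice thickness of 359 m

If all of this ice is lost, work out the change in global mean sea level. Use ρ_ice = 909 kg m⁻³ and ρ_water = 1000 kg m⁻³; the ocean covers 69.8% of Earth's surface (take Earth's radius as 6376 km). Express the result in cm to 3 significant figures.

≈ 0.635 cm

Thurund: 2260 Gt = 2.260×10^15 kg; dividing by ρ_w = 1000 kg m⁻³ gives 2.260×10^12 m³ of water.
Erya: ice volume = 13.7 km² × 359 m = 4.918 km³; 4.918 × (909/1000) = 4.471 km³ of water.
Total added water ≈ 2.264×10^12 m³ over 3.57×10^14 m² → Δh = 6.35×10^-3 m = 0.635 cm.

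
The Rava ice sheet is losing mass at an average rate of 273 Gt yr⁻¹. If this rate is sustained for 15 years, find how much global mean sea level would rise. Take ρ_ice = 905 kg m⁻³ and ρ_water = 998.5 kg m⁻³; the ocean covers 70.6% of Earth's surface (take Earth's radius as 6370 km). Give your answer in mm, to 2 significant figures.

≈ 11 mm

Total mass lost = 273 Gt/yr × 15 yr = 4095 Gt = 4.095×10^15 kg.
ρ_w = 998.5 kg m⁻³, so water volume = 4.095×10^15 / 998.5 = 4.101×10^12 m³.
Δh = 4.101×10^12 / 3.60×10^14 = 0.0114 m = 11 mm.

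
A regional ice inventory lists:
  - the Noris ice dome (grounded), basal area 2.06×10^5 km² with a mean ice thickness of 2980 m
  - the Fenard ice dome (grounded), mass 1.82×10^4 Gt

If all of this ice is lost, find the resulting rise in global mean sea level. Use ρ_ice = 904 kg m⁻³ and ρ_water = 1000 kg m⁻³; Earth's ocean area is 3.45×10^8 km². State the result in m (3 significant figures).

Noris: ice volume = 2.06×10^5 km² × 2980 m = 6.139×10^5 km³; 6.139×10^5 × (904/1000) = 5.549×10^5 km³ of water.
Fenard: 1.82×10^4 Gt = 1.820×10^16 kg; dividing by ρ_w = 1000 kg m⁻³ gives 1.820×10^13 m³ of water.
Total added water ≈ 5.731×10^14 m³ over 3.45×10^14 m² → Δh = 1.66 m.

≈ 1.66 m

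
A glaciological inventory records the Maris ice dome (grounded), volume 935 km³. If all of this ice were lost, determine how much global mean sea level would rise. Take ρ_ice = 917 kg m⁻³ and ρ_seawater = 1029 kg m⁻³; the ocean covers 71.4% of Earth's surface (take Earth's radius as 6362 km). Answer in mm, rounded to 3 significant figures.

≈ 2.29 mm

Maris: 935 km³ × (917/1029) = 833.2 km³ of water.
Spread over 3.63×10^14 m² of ocean, Δh = 8.332×10^11 / 3.63×10^14 = 2.29×10^-3 m = 2.29 mm.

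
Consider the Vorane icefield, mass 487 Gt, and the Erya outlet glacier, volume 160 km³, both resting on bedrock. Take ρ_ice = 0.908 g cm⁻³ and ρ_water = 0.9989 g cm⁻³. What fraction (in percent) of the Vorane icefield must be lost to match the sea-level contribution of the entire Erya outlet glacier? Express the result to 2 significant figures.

≈ 30 %

Equal sea-level rise means equal mass of meltwater, i.e. equal mass of ice lost.
Ice mass of Erya: 1.453×10^14 kg; ice mass of Vorane: 4.870×10^14 kg.
Fraction required = 1.453×10^14 / 4.870×10^14 = 0.298 → 30 %.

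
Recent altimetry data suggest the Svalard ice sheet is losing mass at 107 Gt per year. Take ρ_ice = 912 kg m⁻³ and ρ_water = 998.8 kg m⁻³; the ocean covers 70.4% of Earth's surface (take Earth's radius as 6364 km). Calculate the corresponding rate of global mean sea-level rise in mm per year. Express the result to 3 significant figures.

≈ 0.299 mm/yr

ρ_w = 998.8 kg m⁻³. Annual water volume added = 107 Gt / ρ_w = 1.070×10^14 kg / 998.8 kg m⁻³ = 1.071×10^11 m³.
Δh per year = 1.071×10^11 / 3.58×10^14 = 2.99×10^-4 m = 0.299 mm.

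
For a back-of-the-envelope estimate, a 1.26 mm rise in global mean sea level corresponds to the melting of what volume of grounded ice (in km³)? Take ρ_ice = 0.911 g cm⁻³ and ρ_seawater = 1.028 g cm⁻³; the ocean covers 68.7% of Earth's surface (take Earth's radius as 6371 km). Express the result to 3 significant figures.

Required water volume = Δh × A = 0.00126 m × 3.50×10^14 m² = 4.415×10^11 m³ = 441.5 km³.
Ice volume = water volume × ρ_w/ρ_ice = 441.5 × 1028/911 = 498 km³.

≈ 498 km³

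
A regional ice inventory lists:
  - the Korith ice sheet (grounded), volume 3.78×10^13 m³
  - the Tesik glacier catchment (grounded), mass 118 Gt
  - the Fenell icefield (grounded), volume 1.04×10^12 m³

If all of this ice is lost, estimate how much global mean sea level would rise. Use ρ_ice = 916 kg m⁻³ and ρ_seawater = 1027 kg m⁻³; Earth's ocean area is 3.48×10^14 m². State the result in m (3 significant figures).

Korith: 3.78×10^13 m³ × (916/1027) = 3.371×10^13 m³ of water.
Tesik: 118 Gt = 1.180×10^14 kg; dividing by ρ_w = 1027 kg m⁻³ gives 1.149×10^11 m³ of water.
Fenell: 1.04×10^12 m³ × (916/1027) = 9.276×10^11 m³ of water.
Total added water ≈ 3.476×10^13 m³ over 3.48×10^14 m² → Δh = 0.0999 m.

≈ 0.0999 m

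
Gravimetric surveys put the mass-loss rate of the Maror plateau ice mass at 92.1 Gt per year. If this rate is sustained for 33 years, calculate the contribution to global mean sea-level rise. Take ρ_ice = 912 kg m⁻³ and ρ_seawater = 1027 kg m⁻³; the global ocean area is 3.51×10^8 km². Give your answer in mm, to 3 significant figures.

Total mass lost = 92.1 Gt/yr × 33 yr = 3039 Gt = 3.039×10^15 kg.
ρ_w = 1027 kg m⁻³, so water volume = 3.039×10^15 / 1027 = 2.959×10^12 m³.
Δh = 2.959×10^12 / 3.51×10^14 = 8.43×10^-3 m = 8.43 mm.

≈ 8.43 mm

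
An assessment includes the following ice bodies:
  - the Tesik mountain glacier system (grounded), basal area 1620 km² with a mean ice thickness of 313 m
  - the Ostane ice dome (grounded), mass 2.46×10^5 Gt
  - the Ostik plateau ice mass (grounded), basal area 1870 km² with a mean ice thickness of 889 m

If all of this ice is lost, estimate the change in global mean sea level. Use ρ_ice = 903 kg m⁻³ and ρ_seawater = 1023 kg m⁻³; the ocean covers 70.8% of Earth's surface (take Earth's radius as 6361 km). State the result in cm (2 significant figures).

≈ 67 cm

Tesik: ice volume = 1620 km² × 313 m = 507.1 km³; 507.1 × (903/1023) = 447.6 km³ of water.
Ostane: 2.46×10^5 Gt = 2.460×10^17 kg; dividing by ρ_w = 1023 kg m⁻³ gives 2.405×10^14 m³ of water.
Ostik: ice volume = 1870 km² × 889 m = 1662 km³; 1662 × (903/1023) = 1467 km³ of water.
Total added water ≈ 2.424×10^14 m³ over 3.60×10^14 m² → Δh = 0.673 m = 67 cm.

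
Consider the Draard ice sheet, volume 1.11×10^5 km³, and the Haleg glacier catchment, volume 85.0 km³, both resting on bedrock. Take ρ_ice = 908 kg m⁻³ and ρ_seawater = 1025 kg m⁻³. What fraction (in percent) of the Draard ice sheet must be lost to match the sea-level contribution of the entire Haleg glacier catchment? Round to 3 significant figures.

≈ 0.0766 %

Equal sea-level rise means equal mass of meltwater, i.e. equal mass of ice lost.
Ice mass of Haleg: 7.718×10^13 kg; ice mass of Draard: 1.008×10^17 kg.
Fraction required = 7.718×10^13 / 1.008×10^17 = 7.66×10^-4 → 0.0766 %.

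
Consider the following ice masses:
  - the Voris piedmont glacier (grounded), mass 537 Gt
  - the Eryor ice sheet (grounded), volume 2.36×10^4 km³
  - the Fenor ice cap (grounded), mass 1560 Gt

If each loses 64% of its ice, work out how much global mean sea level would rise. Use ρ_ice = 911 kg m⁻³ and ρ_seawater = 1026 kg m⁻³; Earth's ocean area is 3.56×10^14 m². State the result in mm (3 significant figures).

Voris: 0.64 × 537 Gt = 3.437×10^14 kg; dividing by ρ_w = 1026 kg m⁻³ gives 3.350×10^11 m³ of water.
Eryor: 0.64 × 2.36×10^4 km³ × (911/1026) = 1.341×10^4 km³ of water.
Fenor: 0.64 × 1560 Gt = 9.984×10^14 kg; dividing by ρ_w = 1026 kg m⁻³ gives 9.731×10^11 m³ of water.
Total added water ≈ 1.472×10^13 m³ over 3.56×10^14 m² → Δh = 0.0413 m = 41.3 mm.

≈ 41.3 mm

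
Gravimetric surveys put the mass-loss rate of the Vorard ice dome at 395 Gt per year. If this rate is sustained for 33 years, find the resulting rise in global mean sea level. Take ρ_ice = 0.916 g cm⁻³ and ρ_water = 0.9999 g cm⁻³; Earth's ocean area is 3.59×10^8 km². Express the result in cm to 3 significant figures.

Total mass lost = 395 Gt/yr × 33 yr = 1.304×10^4 Gt = 1.304×10^16 kg.
ρ_w = 0.9999 g cm⁻³ = 999.9 kg m⁻³, so water volume = 1.304×10^16 / 999.9 = 1.304×10^13 m³.
Δh = 1.304×10^13 / 3.59×10^14 = 0.0363 m = 3.63 cm.

≈ 3.63 cm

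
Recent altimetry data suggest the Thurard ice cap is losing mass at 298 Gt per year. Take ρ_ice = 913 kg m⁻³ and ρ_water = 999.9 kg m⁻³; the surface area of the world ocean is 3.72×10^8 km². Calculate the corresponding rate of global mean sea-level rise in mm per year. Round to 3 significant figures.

≈ 0.801 mm/yr

ρ_w = 999.9 kg m⁻³. Annual water volume added = 298 Gt / ρ_w = 2.980×10^14 kg / 999.9 kg m⁻³ = 2.980×10^11 m³.
Δh per year = 2.980×10^11 / 3.72×10^14 = 8.01×10^-4 m = 0.801 mm.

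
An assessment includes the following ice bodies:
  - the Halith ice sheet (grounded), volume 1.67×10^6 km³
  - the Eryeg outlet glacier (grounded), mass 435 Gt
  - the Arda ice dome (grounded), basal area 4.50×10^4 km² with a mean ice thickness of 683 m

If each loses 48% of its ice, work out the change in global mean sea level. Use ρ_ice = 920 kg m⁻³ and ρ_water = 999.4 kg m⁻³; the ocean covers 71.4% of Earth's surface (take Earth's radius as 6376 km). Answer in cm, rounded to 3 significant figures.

Halith: 0.48 × 1.67×10^6 km³ × (920/999.4) = 7.379×10^5 km³ of water.
Eryeg: 0.48 × 435 Gt = 2.088×10^14 kg; dividing by ρ_w = 999.4 kg m⁻³ gives 2.089×10^11 m³ of water.
Arda: ice volume = 4.50×10^4 km² × 683 m = 3.074×10^4 km³; 0.48 × 3.074×10^4 × (920/999.4) = 1.358×10^4 km³ of water.
Total added water ≈ 7.517×10^14 m³ over 3.65×10^14 m² → Δh = 2.06 m = 206 cm.

≈ 206 cm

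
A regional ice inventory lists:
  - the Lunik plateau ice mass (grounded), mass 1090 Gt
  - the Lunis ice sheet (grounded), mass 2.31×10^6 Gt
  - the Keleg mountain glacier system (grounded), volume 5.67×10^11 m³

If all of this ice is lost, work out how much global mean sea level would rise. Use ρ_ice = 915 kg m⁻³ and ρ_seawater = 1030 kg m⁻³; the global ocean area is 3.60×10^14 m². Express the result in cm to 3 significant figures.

≈ 623 cm

Lunik: 1090 Gt = 1.090×10^15 kg; dividing by ρ_w = 1030 kg m⁻³ gives 1.058×10^12 m³ of water.
Lunis: 2.31×10^6 Gt = 2.310×10^18 kg; dividing by ρ_w = 1030 kg m⁻³ gives 2.243×10^15 m³ of water.
Keleg: 5.67×10^11 m³ × (915/1030) = 5.037×10^11 m³ of water.
Total added water ≈ 2.244×10^15 m³ over 3.60×10^14 m² → Δh = 6.23 m = 623 cm.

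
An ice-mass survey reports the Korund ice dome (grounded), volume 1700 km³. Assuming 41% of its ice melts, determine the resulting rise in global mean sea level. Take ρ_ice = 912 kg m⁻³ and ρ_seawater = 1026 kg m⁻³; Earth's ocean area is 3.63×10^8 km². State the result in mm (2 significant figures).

Korund: 0.41 × 1700 km³ × (912/1026) = 619.6 km³ of water.
Spread over 3.63×10^14 m² of ocean, Δh = 6.196×10^11 / 3.63×10^14 = 1.71×10^-3 m = 1.7 mm.

≈ 1.7 mm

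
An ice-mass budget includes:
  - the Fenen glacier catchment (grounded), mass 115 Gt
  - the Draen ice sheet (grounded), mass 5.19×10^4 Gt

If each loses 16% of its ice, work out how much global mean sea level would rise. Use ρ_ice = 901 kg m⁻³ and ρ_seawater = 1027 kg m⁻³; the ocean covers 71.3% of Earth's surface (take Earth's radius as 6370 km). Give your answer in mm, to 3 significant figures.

≈ 22.3 mm

Fenen: 0.16 × 115 Gt = 1.840×10^13 kg; dividing by ρ_w = 1027 kg m⁻³ gives 1.792×10^10 m³ of water.
Draen: 0.16 × 5.19×10^4 Gt = 8.304×10^15 kg; dividing by ρ_w = 1027 kg m⁻³ gives 8.086×10^12 m³ of water.
Total added water ≈ 8.104×10^12 m³ over 3.64×10^14 m² → Δh = 0.0223 m = 22.3 mm.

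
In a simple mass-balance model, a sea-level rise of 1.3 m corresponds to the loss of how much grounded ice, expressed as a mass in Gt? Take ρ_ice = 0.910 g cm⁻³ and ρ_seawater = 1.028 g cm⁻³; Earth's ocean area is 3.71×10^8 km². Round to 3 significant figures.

≈ 4.96×10^5 Gt

Required water volume = Δh × A = 1.3 m × 3.71×10^14 m² = 4.823×10^14 m³.
ρ_w = 1.028 g cm⁻³ = 1028 kg m⁻³, so the mass of water = 4.823×10^14 m³ × 1028 kg m⁻³ = 4.958×10^17 kg = 4.96×10^5 Gt (and the same mass of ice, by conservation).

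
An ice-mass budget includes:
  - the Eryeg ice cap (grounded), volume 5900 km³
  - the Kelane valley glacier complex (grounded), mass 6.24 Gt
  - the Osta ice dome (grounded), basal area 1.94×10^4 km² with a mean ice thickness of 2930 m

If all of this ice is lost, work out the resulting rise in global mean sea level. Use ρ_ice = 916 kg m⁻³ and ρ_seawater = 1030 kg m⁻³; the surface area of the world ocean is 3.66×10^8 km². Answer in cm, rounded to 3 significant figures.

≈ 15.2 cm

Eryeg: 5900 km³ × (916/1030) = 5247 km³ of water.
Kelane: 6.24 Gt = 6.240×10^12 kg; dividing by ρ_w = 1030 kg m⁻³ gives 6.058×10^9 m³ of water.
Osta: ice volume = 1.94×10^4 km² × 2930 m = 5.684×10^4 km³; 5.684×10^4 × (916/1030) = 5.055×10^4 km³ of water.
Total added water ≈ 5.580×10^13 m³ over 3.66×10^14 m² → Δh = 0.152 m = 15.2 cm.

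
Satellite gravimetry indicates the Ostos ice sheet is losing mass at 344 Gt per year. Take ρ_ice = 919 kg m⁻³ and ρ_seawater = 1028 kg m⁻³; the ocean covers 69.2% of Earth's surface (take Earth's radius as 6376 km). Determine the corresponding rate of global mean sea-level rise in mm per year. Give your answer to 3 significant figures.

ρ_w = 1028 kg m⁻³. Annual water volume added = 344 Gt / ρ_w = 3.440×10^14 kg / 1028 kg m⁻³ = 3.346×10^11 m³.
Δh per year = 3.346×10^11 / 3.54×10^14 = 9.47×10^-4 m = 0.947 mm.

≈ 0.947 mm/yr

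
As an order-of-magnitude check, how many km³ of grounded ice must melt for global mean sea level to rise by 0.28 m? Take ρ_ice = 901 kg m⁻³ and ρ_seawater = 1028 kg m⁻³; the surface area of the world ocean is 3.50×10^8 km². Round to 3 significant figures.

Required water volume = Δh × A = 0.28 m × 3.50×10^14 m² = 9.800×10^13 m³ = 9.800×10^4 km³.
Ice volume = water volume × ρ_w/ρ_ice = 9.800×10^4 × 1028/901 = 1.12×10^5 km³.

≈ 1.12×10^5 km³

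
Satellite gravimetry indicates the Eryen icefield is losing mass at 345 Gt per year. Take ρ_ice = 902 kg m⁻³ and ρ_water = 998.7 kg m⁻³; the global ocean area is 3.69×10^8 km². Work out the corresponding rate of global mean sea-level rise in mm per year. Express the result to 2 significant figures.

ρ_w = 998.7 kg m⁻³. Annual water volume added = 345 Gt / ρ_w = 3.450×10^14 kg / 998.7 kg m⁻³ = 3.454×10^11 m³.
Δh per year = 3.454×10^11 / 3.69×10^14 = 9.36×10^-4 m = 0.94 mm.

≈ 0.94 mm/yr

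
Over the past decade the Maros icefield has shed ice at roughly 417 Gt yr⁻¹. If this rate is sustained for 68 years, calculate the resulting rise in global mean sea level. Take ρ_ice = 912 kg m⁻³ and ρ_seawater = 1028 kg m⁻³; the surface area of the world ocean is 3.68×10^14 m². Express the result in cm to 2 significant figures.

Total mass lost = 417 Gt/yr × 68 yr = 2.836×10^4 Gt = 2.836×10^16 kg.
ρ_w = 1028 kg m⁻³, so water volume = 2.836×10^16 / 1028 = 2.758×10^13 m³.
Δh = 2.758×10^13 / 3.68×10^14 = 0.0750 m = 7.5 cm.

≈ 7.5 cm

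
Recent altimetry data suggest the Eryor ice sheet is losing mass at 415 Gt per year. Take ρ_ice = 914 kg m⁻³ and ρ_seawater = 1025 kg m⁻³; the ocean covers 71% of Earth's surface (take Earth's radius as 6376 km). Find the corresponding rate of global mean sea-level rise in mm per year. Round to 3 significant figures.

≈ 1.12 mm/yr

ρ_w = 1025 kg m⁻³. Annual water volume added = 415 Gt / ρ_w = 4.150×10^14 kg / 1025 kg m⁻³ = 4.049×10^11 m³.
Δh per year = 4.049×10^11 / 3.63×10^14 = 1.12×10^-3 m = 1.12 mm.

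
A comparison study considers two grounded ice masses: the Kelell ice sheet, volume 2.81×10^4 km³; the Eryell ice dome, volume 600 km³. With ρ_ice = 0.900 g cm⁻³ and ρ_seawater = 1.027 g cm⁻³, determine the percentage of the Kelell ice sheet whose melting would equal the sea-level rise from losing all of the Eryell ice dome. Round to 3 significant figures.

Equal sea-level rise means equal mass of meltwater, i.e. equal mass of ice lost.
Ice mass of Eryell: 5.400×10^14 kg; ice mass of Kelell: 2.529×10^16 kg.
Fraction required = 5.400×10^14 / 2.529×10^16 = 0.0214 → 2.14 %.

≈ 2.14 %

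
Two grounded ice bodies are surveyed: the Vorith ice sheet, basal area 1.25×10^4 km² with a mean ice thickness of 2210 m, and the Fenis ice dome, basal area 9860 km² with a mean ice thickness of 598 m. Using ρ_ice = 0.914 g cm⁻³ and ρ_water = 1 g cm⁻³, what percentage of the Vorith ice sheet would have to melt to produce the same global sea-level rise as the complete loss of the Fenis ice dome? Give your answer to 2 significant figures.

Equal sea-level rise means equal mass of meltwater, i.e. equal mass of ice lost.
Ice mass of Fenis: 5.389×10^15 kg; ice mass of Vorith: 2.525×10^16 kg.
Fraction required = 5.389×10^15 / 2.525×10^16 = 0.213 → 21 %.

≈ 21 %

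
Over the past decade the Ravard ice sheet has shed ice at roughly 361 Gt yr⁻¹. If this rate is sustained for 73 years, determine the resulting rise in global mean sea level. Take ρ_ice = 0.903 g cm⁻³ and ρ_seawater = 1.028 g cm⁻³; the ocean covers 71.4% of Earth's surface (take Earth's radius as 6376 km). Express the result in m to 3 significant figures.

Total mass lost = 361 Gt/yr × 73 yr = 2.635×10^4 Gt = 2.635×10^16 kg.
ρ_w = 1.028 g cm⁻³ = 1028 kg m⁻³, so water volume = 2.635×10^16 / 1028 = 2.564×10^13 m³.
Δh = 2.564×10^13 / 3.65×10^14 = 0.0703 m.

≈ 0.0703 m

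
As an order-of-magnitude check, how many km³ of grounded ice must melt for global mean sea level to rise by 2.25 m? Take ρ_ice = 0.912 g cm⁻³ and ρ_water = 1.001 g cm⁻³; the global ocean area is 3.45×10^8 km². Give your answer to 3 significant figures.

Required water volume = Δh × A = 2.25 m × 3.45×10^14 m² = 7.762×10^14 m³ = 7.762×10^5 km³.
Ice volume = water volume × ρ_w/ρ_ice = 7.762×10^5 × 1001/912 = 8.52×10^5 km³.

≈ 8.52×10^5 km³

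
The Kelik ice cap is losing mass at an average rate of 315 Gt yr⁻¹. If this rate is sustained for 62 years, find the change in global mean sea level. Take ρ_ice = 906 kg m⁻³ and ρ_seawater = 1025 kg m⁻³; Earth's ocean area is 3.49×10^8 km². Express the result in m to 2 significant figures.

Total mass lost = 315 Gt/yr × 62 yr = 1.953×10^4 Gt = 1.953×10^16 kg.
ρ_w = 1025 kg m⁻³, so water volume = 1.953×10^16 / 1025 = 1.905×10^13 m³.
Δh = 1.905×10^13 / 3.49×10^14 = 0.0546 m.

≈ 0.055 m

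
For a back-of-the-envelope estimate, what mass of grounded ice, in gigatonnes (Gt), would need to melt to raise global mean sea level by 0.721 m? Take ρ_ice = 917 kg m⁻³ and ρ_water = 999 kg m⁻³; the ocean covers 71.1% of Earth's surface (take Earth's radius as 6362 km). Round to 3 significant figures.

≈ 2.60×10^5 Gt

Required water volume = Δh × A = 0.721 m × 3.62×10^14 m² = 2.607×10^14 m³.
ρ_w = 999 kg m⁻³, so the mass of water = 2.607×10^14 m³ × 999 kg m⁻³ = 2.605×10^17 kg = 2.60×10^5 Gt (and the same mass of ice, by conservation).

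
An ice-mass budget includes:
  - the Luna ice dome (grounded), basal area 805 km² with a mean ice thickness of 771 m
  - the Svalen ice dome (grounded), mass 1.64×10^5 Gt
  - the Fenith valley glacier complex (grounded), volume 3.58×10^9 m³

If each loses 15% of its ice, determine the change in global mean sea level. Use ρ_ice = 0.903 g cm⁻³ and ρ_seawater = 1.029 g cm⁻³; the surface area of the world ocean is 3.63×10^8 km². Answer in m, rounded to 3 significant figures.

≈ 0.0661 m

Luna: ice volume = 805 km² × 771 m = 620.7 km³; 0.15 × 620.7 × (903/1029) = 81.70 km³ of water.
Svalen: 0.15 × 1.64×10^5 Gt = 2.460×10^16 kg; dividing by ρ_w = 1.029 g cm⁻³ = 1029 kg m⁻³ gives 2.391×10^13 m³ of water.
Fenith: 0.15 × 3.58×10^9 m³ × (903/1029) = 4.712×10^8 m³ of water.
Total added water ≈ 2.399×10^13 m³ over 3.63×10^14 m² → Δh = 0.0661 m.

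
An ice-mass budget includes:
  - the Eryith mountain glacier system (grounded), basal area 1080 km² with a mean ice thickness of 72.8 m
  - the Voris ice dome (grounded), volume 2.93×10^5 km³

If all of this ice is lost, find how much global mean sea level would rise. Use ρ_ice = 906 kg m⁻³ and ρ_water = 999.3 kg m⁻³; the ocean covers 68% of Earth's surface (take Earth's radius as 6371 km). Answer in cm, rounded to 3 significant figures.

≈ 76.6 cm

Eryith: ice volume = 1080 km² × 72.8 m = 78.62 km³; 78.62 × (906/999.3) = 71.28 km³ of water.
Voris: 2.93×10^5 km³ × (906/999.3) = 2.656×10^5 km³ of water.
Total added water ≈ 2.657×10^14 m³ over 3.47×10^14 m² → Δh = 0.766 m = 76.6 cm.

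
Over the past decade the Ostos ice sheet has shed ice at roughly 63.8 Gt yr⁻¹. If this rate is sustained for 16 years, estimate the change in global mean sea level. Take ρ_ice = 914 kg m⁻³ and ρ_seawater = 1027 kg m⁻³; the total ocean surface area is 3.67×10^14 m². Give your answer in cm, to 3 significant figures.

≈ 0.271 cm

Total mass lost = 63.8 Gt/yr × 16 yr = 1021 Gt = 1.021×10^15 kg.
ρ_w = 1027 kg m⁻³, so water volume = 1.021×10^15 / 1027 = 9.940×10^11 m³.
Δh = 9.940×10^11 / 3.67×10^14 = 2.71×10^-3 m = 0.271 cm.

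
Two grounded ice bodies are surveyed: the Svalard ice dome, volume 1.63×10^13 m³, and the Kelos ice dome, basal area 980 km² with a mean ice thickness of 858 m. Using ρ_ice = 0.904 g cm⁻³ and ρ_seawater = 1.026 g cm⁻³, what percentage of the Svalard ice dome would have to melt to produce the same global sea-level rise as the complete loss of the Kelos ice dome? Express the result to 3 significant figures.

Equal sea-level rise means equal mass of meltwater, i.e. equal mass of ice lost.
Ice mass of Kelos: 7.601×10^14 kg; ice mass of Svalard: 1.474×10^16 kg.
Fraction required = 7.601×10^14 / 1.474×10^16 = 0.0516 → 5.16 %.

≈ 5.16 %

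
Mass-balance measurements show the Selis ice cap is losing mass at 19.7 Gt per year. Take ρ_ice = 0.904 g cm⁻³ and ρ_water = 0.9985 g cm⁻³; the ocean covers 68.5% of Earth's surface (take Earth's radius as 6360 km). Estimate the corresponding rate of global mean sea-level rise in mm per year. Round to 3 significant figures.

ρ_w = 0.9985 g cm⁻³ = 998.5 kg m⁻³. Annual water volume added = 19.7 Gt / ρ_w = 1.970×10^13 kg / 998.5 kg m⁻³ = 1.973×10^10 m³.
Δh per year = 1.973×10^10 / 3.48×10^14 = 5.67×10^-5 m = 0.0567 mm.

≈ 0.0567 mm/yr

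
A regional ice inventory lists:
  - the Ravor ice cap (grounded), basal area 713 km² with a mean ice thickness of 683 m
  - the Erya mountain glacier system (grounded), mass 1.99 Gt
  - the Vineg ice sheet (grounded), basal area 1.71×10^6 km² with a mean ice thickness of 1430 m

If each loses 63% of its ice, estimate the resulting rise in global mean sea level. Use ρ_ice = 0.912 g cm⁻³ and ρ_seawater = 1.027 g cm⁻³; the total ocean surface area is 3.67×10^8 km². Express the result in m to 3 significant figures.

Ravor: ice volume = 713 km² × 683 m = 487.0 km³; 0.63 × 487.0 × (912/1027) = 272.4 km³ of water.
Erya: 0.63 × 1.99 Gt = 1.254×10^12 kg; dividing by ρ_w = 1.027 g cm⁻³ = 1027 kg m⁻³ gives 1.221×10^9 m³ of water.
Vineg: ice volume = 1.71×10^6 km² × 1430 m = 2.445×10^6 km³; 0.63 × 2.445×10^6 × (912/1027) = 1.368×10^6 km³ of water.
Total added water ≈ 1.368×10^15 m³ over 3.67×10^14 m² → Δh = 3.73 m.

≈ 3.73 m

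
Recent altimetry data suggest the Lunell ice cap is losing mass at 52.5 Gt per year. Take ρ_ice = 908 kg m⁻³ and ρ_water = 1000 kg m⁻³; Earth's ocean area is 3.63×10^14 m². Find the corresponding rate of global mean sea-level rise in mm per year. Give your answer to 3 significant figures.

≈ 0.145 mm/yr

ρ_w = 1000 kg m⁻³. Annual water volume added = 52.5 Gt / ρ_w = 5.250×10^13 kg / 1000 kg m⁻³ = 5.250×10^10 m³.
Δh per year = 5.250×10^10 / 3.63×10^14 = 1.45×10^-4 m = 0.145 mm.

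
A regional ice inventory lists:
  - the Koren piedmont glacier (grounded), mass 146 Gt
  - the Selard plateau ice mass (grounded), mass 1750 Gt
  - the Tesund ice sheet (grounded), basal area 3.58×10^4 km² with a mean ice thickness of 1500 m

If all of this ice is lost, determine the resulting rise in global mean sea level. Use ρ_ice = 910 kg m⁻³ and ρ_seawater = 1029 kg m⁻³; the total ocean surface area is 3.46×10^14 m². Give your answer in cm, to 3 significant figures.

Koren: 146 Gt = 1.460×10^14 kg; dividing by ρ_w = 1029 kg m⁻³ gives 1.419×10^11 m³ of water.
Selard: 1750 Gt = 1.750×10^15 kg; dividing by ρ_w = 1029 kg m⁻³ gives 1.701×10^12 m³ of water.
Tesund: ice volume = 3.58×10^4 km² × 1500 m = 5.370×10^4 km³; 5.370×10^4 × (910/1029) = 4.749×10^4 km³ of water.
Total added water ≈ 4.933×10^13 m³ over 3.46×10^14 m² → Δh = 0.143 m = 14.3 cm.

≈ 14.3 cm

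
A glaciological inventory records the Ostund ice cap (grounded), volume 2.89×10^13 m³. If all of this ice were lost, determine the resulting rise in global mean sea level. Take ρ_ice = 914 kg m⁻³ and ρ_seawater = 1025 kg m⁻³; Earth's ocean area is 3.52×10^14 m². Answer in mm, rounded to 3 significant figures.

Ostund: 2.89×10^13 m³ × (914/1025) = 2.577×10^13 m³ of water.
Spread over 3.52×10^14 m² of ocean, Δh = 2.577×10^13 / 3.52×10^14 = 0.0732 m = 73.2 mm.

≈ 73.2 mm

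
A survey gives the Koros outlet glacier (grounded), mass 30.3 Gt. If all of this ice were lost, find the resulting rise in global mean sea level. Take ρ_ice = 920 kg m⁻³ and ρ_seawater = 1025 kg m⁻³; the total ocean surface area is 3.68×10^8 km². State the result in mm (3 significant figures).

Koros: 30.3 Gt = 3.030×10^13 kg; dividing by ρ_w = 1025 kg m⁻³ gives 2.956×10^10 m³ of water.
Spread over 3.68×10^14 m² of ocean, Δh = 2.956×10^10 / 3.68×10^14 = 8.03×10^-5 m = 0.0803 mm.

≈ 0.0803 mm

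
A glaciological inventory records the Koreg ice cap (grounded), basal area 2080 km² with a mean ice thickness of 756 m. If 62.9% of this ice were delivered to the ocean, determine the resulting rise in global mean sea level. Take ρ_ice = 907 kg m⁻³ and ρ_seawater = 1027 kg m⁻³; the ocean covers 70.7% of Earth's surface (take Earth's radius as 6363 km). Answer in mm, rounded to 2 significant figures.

Koreg: ice volume = 2080 km² × 756 m = 1572 km³; 0.629 × 1572 × (907/1027) = 873.5 km³ of water.
Spread over 3.60×10^14 m² of ocean, Δh = 8.735×10^11 / 3.60×10^14 = 2.43×10^-3 m = 2.4 mm.

≈ 2.4 mm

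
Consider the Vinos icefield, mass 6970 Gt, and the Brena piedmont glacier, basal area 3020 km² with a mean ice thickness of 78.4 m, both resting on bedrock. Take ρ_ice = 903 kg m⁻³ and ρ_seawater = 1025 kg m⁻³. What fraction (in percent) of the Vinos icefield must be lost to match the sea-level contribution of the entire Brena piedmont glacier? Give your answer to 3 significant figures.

Equal sea-level rise means equal mass of meltwater, i.e. equal mass of ice lost.
Ice mass of Brena: 2.138×10^14 kg; ice mass of Vinos: 6.970×10^15 kg.
Fraction required = 2.138×10^14 / 6.970×10^15 = 0.0307 → 3.07 %.

≈ 3.07 %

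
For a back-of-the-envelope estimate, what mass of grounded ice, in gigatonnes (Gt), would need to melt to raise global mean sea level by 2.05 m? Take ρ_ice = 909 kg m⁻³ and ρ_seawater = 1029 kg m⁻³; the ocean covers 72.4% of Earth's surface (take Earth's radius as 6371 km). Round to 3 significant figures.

Required water volume = Δh × A = 2.05 m × 3.69×10^14 m² = 7.570×10^14 m³.
ρ_w = 1029 kg m⁻³, so the mass of water = 7.570×10^14 m³ × 1029 kg m⁻³ = 7.790×10^17 kg = 7.79×10^5 Gt (and the same mass of ice, by conservation).

≈ 7.79×10^5 Gt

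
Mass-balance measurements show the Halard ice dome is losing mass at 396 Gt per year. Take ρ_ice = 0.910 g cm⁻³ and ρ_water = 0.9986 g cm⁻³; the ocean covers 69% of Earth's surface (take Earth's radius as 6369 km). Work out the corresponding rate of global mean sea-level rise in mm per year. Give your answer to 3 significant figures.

ρ_w = 0.9986 g cm⁻³ = 998.6 kg m⁻³. Annual water volume added = 396 Gt / ρ_w = 3.960×10^14 kg / 998.6 kg m⁻³ = 3.966×10^11 m³.
Δh per year = 3.966×10^11 / 3.52×10^14 = 1.13×10^-3 m = 1.13 mm.

≈ 1.13 mm/yr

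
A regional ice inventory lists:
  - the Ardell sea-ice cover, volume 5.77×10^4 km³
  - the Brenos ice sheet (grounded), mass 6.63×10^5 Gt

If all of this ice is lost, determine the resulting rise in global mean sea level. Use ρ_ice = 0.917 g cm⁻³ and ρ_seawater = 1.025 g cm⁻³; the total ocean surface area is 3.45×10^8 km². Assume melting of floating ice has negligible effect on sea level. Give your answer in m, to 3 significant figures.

The Ardell sea-ice cover is floating and already displaces its own weight of water, so its melt adds essentially nothing to sea level.
Brenos: 6.63×10^5 Gt = 6.630×10^17 kg; dividing by ρ_w = 1.025 g cm⁻³ = 1025 kg m⁻³ gives 6.468×10^14 m³ of water.
Total added water ≈ 6.468×10^14 m³ over 3.45×10^14 m² → Δh = 1.87 m.

≈ 1.87 m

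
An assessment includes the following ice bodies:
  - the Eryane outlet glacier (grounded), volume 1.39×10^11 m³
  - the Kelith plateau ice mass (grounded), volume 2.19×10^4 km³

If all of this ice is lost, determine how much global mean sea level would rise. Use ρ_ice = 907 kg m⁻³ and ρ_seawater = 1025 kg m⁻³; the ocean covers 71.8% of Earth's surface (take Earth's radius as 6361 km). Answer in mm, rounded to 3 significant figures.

Eryane: 1.39×10^11 m³ × (907/1025) = 1.230×10^11 m³ of water.
Kelith: 2.19×10^4 km³ × (907/1025) = 1.938×10^4 km³ of water.
Total added water ≈ 1.950×10^13 m³ over 3.65×10^14 m² → Δh = 0.0534 m = 53.4 mm.

≈ 53.4 mm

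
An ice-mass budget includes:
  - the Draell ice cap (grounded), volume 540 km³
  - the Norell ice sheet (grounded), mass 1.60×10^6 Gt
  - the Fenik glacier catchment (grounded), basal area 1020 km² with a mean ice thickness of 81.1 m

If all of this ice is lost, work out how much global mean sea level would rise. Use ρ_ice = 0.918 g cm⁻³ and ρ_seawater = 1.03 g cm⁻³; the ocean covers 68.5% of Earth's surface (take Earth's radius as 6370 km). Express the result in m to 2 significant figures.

Draell: 540 km³ × (918/1030) = 481.3 km³ of water.
Norell: 1.60×10^6 Gt = 1.600×10^18 kg; dividing by ρ_w = 1.03 g cm⁻³ = 1030 kg m⁻³ gives 1.553×10^15 m³ of water.
Fenik: ice volume = 1020 km² × 81.1 m = 82.72 km³; 82.72 × (918/1030) = 73.73 km³ of water.
Total added water ≈ 1.554×10^15 m³ over 3.49×10^14 m² → Δh = 4.45 m.

≈ 4.4 m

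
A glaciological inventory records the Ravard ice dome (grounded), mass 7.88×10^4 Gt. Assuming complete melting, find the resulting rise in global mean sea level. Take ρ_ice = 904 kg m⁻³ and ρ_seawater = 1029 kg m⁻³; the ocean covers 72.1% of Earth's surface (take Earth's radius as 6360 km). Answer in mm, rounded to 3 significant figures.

≈ 209 mm

Ravard: 7.88×10^4 Gt = 7.880×10^16 kg; dividing by ρ_w = 1029 kg m⁻³ gives 7.658×10^13 m³ of water.
Spread over 3.66×10^14 m² of ocean, Δh = 7.658×10^13 / 3.66×10^14 = 0.209 m = 209 mm.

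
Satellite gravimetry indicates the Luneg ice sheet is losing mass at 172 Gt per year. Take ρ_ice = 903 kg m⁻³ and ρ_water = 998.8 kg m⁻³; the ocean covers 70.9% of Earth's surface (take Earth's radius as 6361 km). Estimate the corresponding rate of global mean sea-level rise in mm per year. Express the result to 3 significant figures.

ρ_w = 998.8 kg m⁻³. Annual water volume added = 172 Gt / ρ_w = 1.720×10^14 kg / 998.8 kg m⁻³ = 1.722×10^11 m³.
Δh per year = 1.722×10^11 / 3.61×10^14 = 4.78×10^-4 m = 0.478 mm.

≈ 0.478 mm/yr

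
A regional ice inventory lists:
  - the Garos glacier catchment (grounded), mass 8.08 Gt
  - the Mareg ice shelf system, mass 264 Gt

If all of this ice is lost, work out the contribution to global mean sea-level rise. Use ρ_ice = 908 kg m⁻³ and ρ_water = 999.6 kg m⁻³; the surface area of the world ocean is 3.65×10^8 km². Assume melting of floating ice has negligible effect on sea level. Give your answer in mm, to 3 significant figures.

Garos: 8.08 Gt = 8.080×10^12 kg; dividing by ρ_w = 999.6 kg m⁻³ gives 8.083×10^9 m³ of water.
The Mareg ice shelf system is floating and already displaces its own weight of water, so its melt adds essentially nothing to sea level.
Total added water ≈ 8.083×10^9 m³ over 3.65×10^14 m² → Δh = 2.21×10^-5 m = 0.0221 mm.

≈ 0.0221 mm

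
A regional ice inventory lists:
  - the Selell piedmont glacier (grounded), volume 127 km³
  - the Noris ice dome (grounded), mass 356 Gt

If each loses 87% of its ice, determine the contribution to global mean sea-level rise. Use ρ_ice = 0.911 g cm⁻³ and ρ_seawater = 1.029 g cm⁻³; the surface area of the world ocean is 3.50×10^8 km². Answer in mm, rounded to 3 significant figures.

Selell: 0.87 × 127 km³ × (911/1029) = 97.82 km³ of water.
Noris: 0.87 × 356 Gt = 3.097×10^14 kg; dividing by ρ_w = 1.029 g cm⁻³ = 1029 kg m⁻³ gives 3.010×10^11 m³ of water.
Total added water ≈ 3.988×10^11 m³ over 3.50×10^14 m² → Δh = 1.14×10^-3 m = 1.14 mm.

≈ 1.14 mm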